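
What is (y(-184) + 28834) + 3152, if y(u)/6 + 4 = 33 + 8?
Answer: 32208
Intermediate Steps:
y(u) = 222 (y(u) = -24 + 6*(33 + 8) = -24 + 6*41 = -24 + 246 = 222)
(y(-184) + 28834) + 3152 = (222 + 28834) + 3152 = 29056 + 3152 = 32208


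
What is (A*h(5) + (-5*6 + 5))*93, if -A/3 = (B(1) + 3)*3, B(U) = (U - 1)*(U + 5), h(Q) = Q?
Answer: -14880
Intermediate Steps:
B(U) = (-1 + U)*(5 + U)
A = -27 (A = -3*((-5 + 1² + 4*1) + 3)*3 = -3*((-5 + 1 + 4) + 3)*3 = -3*(0 + 3)*3 = -9*3 = -3*9 = -27)
(A*h(5) + (-5*6 + 5))*93 = (-27*5 + (-5*6 + 5))*93 = (-135 + (-30 + 5))*93 = (-135 - 25)*93 = -160*93 = -14880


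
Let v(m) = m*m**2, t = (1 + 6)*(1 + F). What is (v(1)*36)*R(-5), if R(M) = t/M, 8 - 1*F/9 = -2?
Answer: -22932/5 ≈ -4586.4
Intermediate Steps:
F = 90 (F = 72 - 9*(-2) = 72 + 18 = 90)
t = 637 (t = (1 + 6)*(1 + 90) = 7*91 = 637)
R(M) = 637/M
v(m) = m**3
(v(1)*36)*R(-5) = (1**3*36)*(637/(-5)) = (1*36)*(637*(-1/5)) = 36*(-637/5) = -22932/5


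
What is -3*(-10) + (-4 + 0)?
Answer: 26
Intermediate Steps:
-3*(-10) + (-4 + 0) = 30 - 4 = 26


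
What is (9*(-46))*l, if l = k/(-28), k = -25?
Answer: -5175/14 ≈ -369.64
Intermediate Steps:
l = 25/28 (l = -25/(-28) = -25*(-1/28) = 25/28 ≈ 0.89286)
(9*(-46))*l = (9*(-46))*(25/28) = -414*25/28 = -5175/14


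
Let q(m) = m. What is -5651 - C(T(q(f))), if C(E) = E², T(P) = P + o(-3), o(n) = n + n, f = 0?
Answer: -5687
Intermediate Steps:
o(n) = 2*n
T(P) = -6 + P (T(P) = P + 2*(-3) = P - 6 = -6 + P)
-5651 - C(T(q(f))) = -5651 - (-6 + 0)² = -5651 - 1*(-6)² = -5651 - 1*36 = -5651 - 36 = -5687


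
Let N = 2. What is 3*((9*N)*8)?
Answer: 432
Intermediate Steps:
3*((9*N)*8) = 3*((9*2)*8) = 3*(18*8) = 3*144 = 432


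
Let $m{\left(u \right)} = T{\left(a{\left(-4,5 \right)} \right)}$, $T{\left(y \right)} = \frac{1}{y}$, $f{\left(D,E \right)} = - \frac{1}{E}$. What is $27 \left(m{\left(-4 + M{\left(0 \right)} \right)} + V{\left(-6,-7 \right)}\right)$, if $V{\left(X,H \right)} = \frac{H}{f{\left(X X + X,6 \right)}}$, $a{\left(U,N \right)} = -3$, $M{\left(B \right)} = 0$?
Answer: $1125$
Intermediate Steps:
$V{\left(X,H \right)} = - 6 H$ ($V{\left(X,H \right)} = \frac{H}{\left(-1\right) \frac{1}{6}} = \frac{H}{- \frac{1}{6}} = H \left(-6\right) = - 6 H$)
$m{\left(u \right)} = - \frac{1}{3}$ ($m{\left(u \right)} = \frac{1}{-3} = - \frac{1}{3}$)
$27 \left(m{\left(-4 + M{\left(0 \right)} \right)} + V{\left(-6,-7 \right)}\right) = 27 \left(- \frac{1}{3} - -42\right) = 27 \left(- \frac{1}{3} + 42\right) = 27 \cdot \frac{125}{3} = 1125$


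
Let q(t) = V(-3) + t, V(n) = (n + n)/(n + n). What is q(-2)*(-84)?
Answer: 84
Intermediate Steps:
V(n) = 1 (V(n) = (2*n)/((2*n)) = (2*n)*(1/(2*n)) = 1)
q(t) = 1 + t
q(-2)*(-84) = (1 - 2)*(-84) = -1*(-84) = 84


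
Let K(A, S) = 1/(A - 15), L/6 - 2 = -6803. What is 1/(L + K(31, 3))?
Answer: -16/652895 ≈ -2.4506e-5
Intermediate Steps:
L = -40806 (L = 12 + 6*(-6803) = 12 - 40818 = -40806)
K(A, S) = 1/(-15 + A)
1/(L + K(31, 3)) = 1/(-40806 + 1/(-15 + 31)) = 1/(-40806 + 1/16) = 1/(-652895/16) = -16/652895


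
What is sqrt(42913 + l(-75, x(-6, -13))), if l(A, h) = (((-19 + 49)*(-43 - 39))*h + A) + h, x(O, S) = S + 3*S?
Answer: sqrt(170706) ≈ 413.17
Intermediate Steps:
x(O, S) = 4*S
l(A, h) = A - 2459*h (l(A, h) = ((30*(-82))*h + A) + h = (-2460*h + A) + h = (A - 2460*h) + h = A - 2459*h)
sqrt(42913 + l(-75, x(-6, -13))) = sqrt(42913 + (-75 - 9836*(-13))) = sqrt(42913 + (-75 - 2459*(-52))) = sqrt(42913 + (-75 + 127868)) = sqrt(42913 + 127793) = sqrt(170706)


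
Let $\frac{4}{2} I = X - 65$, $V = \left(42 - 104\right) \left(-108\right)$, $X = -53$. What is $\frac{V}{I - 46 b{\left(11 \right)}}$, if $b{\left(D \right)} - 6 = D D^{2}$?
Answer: $- \frac{6696}{61561} \approx -0.10877$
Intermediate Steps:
$V = 6696$ ($V = \left(-62\right) \left(-108\right) = 6696$)
$I = -59$ ($I = \frac{-53 - 65}{2} = \frac{1}{2} \left(-118\right) = -59$)
$b{\left(D \right)} = 6 + D^{3}$ ($b{\left(D \right)} = 6 + D D^{2} = 6 + D^{3}$)
$\frac{V}{I - 46 b{\left(11 \right)}} = \frac{6696}{-59 - 46 \left(6 + 11^{3}\right)} = \frac{6696}{-59 - 46 \left(6 + 1331\right)} = \frac{6696}{-59 - 61502} = \frac{6696}{-61561} = 6696 \left(- \frac{1}{61561}\right) = - \frac{6696}{61561}$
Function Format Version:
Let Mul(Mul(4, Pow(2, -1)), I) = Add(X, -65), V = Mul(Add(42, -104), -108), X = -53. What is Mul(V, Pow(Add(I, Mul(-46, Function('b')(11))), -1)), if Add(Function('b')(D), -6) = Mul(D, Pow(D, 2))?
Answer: Rational(-6696, 61561) ≈ -0.10877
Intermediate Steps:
V = 6696 (V = Mul(-62, -108) = 6696)
I = -59 (I = Mul(Rational(1, 2), Add(-53, -65)) = Mul(Rational(1, 2), -118) = -59)
Function('b')(D) = Add(6, Pow(D, 3)) (Function('b')(D) = Add(6, Mul(D, Pow(D, 2))) = Add(6, Pow(D, 3)))
Mul(V, Pow(Add(I, Mul(-46, Function('b')(11))), -1)) = Mul(6696, Pow(Add(-59, Mul(-46, Add(6, Pow(11, 3)))), -1)) = Mul(6696, Pow(Add(-59, Mul(-46, Add(6, 1331))), -1)) = Mul(6696, Pow(Add(-59, Mul(-46, 1337)), -1)) = Mul(6696, Pow(Add(-59, -61502), -1)) = Mul(6696, Pow(-61561, -1)) = Mul(6696, Rational(-1, 61561)) = Rational(-6696, 61561)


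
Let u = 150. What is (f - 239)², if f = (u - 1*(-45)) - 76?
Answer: 14400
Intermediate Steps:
f = 119 (f = (150 - 1*(-45)) - 76 = (150 + 45) - 76 = 195 - 76 = 119)
(f - 239)² = (119 - 239)² = (-120)² = 14400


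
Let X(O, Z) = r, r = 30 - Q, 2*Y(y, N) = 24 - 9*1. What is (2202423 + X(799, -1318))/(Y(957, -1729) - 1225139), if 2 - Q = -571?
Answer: -4403760/2450263 ≈ -1.7973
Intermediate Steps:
Q = 573 (Q = 2 - 1*(-571) = 2 + 571 = 573)
Y(y, N) = 15/2 (Y(y, N) = (24 - 9*1)/2 = (24 - 9)/2 = (1/2)*15 = 15/2)
r = -543 (r = 30 - 1*573 = 30 - 573 = -543)
X(O, Z) = -543
(2202423 + X(799, -1318))/(Y(957, -1729) - 1225139) = (2202423 - 543)/(15/2 - 1225139) = 2201880/(-2450263/2) = 2201880*(-2/2450263) = -4403760/2450263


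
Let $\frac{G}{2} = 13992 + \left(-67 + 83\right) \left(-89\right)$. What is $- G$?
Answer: $-25136$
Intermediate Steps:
$G = 25136$ ($G = 2 \left(13992 + \left(-67 + 83\right) \left(-89\right)\right) = 2 \left(13992 + 16 \left(-89\right)\right) = 2 \left(13992 - 1424\right) = 2 \cdot 12568 = 25136$)
$- G = \left(-1\right) 25136 = -25136$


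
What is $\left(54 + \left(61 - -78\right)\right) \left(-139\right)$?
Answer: $-26827$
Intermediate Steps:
$\left(54 + \left(61 - -78\right)\right) \left(-139\right) = \left(54 + \left(61 + 78\right)\right) \left(-139\right) = \left(54 + 139\right) \left(-139\right) = 193 \left(-139\right) = -26827$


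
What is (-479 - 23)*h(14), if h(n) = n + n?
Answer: -14056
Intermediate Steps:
h(n) = 2*n
(-479 - 23)*h(14) = (-479 - 23)*(2*14) = -502*28 = -14056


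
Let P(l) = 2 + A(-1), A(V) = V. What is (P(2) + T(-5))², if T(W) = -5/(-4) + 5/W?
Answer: 25/16 ≈ 1.5625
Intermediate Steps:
T(W) = 5/4 + 5/W (T(W) = -5*(-¼) + 5/W = 5/4 + 5/W)
P(l) = 1 (P(l) = 2 - 1 = 1)
(P(2) + T(-5))² = (1 + (5/4 + 5/(-5)))² = (1 + (5/4 + 5*(-⅕)))² = (1 + (5/4 - 1))² = (1 + ¼)² = (5/4)² = 25/16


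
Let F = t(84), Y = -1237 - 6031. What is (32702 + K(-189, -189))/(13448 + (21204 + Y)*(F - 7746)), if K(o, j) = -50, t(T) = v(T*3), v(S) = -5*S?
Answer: -8163/31373542 ≈ -0.00026019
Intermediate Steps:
Y = -7268
t(T) = -15*T (t(T) = -5*T*3 = -15*T)
F = -1260 (F = -15*84 = -1260)
(32702 + K(-189, -189))/(13448 + (21204 + Y)*(F - 7746)) = (32702 - 50)/(13448 + (21204 - 7268)*(-1260 - 7746)) = 32652/(13448 + 13936*(-9006)) = 32652/(13448 - 125507616) = 32652/(-125494168) = 32652*(-1/125494168) = -8163/31373542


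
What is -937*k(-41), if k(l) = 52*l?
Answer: 1997684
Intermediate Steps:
-937*k(-41) = -48724*(-41) = -937*(-2132) = 1997684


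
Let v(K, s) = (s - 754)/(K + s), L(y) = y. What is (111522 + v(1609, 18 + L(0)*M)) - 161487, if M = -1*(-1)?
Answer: -81293791/1627 ≈ -49965.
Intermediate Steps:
M = 1
v(K, s) = (-754 + s)/(K + s)
(111522 + v(1609, 18 + L(0)*M)) - 161487 = (111522 + (-754 + (18 + 0*1))/(1609 + (18 + 0*1))) - 161487 = (111522 + (-754 + (18 + 0))/(1609 + (18 + 0))) - 161487 = (111522 + (-754 + 18)/(1609 + 18)) - 161487 = (111522 - 736/1627) - 161487 = 181445558/1627 - 161487 = -81293791/1627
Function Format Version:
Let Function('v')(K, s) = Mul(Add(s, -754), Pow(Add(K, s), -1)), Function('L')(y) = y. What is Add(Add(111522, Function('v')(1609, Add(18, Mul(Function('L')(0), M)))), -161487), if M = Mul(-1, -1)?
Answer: Rational(-81293791, 1627) ≈ -49965.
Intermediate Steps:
M = 1
Function('v')(K, s) = Mul(Pow(Add(K, s), -1), Add(-754, s)) (Function('v')(K, s) = Mul(Add(-754, s), Pow(Add(K, s), -1)) = Mul(Pow(Add(K, s), -1), Add(-754, s)))
Add(Add(111522, Function('v')(1609, Add(18, Mul(Function('L')(0), M)))), -161487) = Add(Add(111522, Mul(Pow(Add(1609, Add(18, Mul(0, 1))), -1), Add(-754, Add(18, Mul(0, 1))))), -161487) = Add(Add(111522, Mul(Pow(Add(1609, Add(18, 0)), -1), Add(-754, Add(18, 0)))), -161487) = Add(Add(111522, Mul(Pow(Add(1609, 18), -1), Add(-754, 18))), -161487) = Add(Add(111522, Mul(Pow(1627, -1), -736)), -161487) = Add(Add(111522, Mul(Rational(1, 1627), -736)), -161487) = Add(Add(111522, Rational(-736, 1627)), -161487) = Add(Rational(181445558, 1627), -161487) = Rational(-81293791, 1627)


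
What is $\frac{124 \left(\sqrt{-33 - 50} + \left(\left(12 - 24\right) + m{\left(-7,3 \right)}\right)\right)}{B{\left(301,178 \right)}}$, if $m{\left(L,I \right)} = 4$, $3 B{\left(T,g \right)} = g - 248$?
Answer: $\frac{1488}{35} - \frac{186 i \sqrt{83}}{35} \approx 42.514 - 48.415 i$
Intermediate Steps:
$B{\left(T,g \right)} = - \frac{248}{3} + \frac{g}{3}$ ($B{\left(T,g \right)} = \frac{g - 248}{3} = \frac{-248 + g}{3} = - \frac{248}{3} + \frac{g}{3}$)
$\frac{124 \left(\sqrt{-33 - 50} + \left(\left(12 - 24\right) + m{\left(-7,3 \right)}\right)\right)}{B{\left(301,178 \right)}} = \frac{124 \left(\sqrt{-33 - 50} + \left(\left(12 - 24\right) + 4\right)\right)}{- \frac{248}{3} + \frac{1}{3} \cdot 178} = \frac{124 \left(\sqrt{-83} + \left(-12 + 4\right)\right)}{- \frac{248}{3} + \frac{178}{3}} = \frac{124 \left(i \sqrt{83} - 8\right)}{- \frac{70}{3}} = 124 \left(-8 + i \sqrt{83}\right) \left(- \frac{3}{70}\right) = \left(-992 + 124 i \sqrt{83}\right) \left(- \frac{3}{70}\right) = \frac{1488}{35} - \frac{186 i \sqrt{83}}{35}$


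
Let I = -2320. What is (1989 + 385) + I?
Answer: 54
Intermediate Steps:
(1989 + 385) + I = (1989 + 385) - 2320 = 2374 - 2320 = 54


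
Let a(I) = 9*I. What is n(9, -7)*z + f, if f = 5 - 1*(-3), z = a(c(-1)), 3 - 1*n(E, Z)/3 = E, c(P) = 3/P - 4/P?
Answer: -154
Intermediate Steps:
c(P) = -1/P
n(E, Z) = 9 - 3*E
z = 9 (z = 9*(-1/(-1)) = 9*(-1*(-1)) = 9*1 = 9)
f = 8 (f = 5 + 3 = 8)
n(9, -7)*z + f = (9 - 3*9)*9 + 8 = (9 - 27)*9 + 8 = -18*9 + 8 = -162 + 8 = -154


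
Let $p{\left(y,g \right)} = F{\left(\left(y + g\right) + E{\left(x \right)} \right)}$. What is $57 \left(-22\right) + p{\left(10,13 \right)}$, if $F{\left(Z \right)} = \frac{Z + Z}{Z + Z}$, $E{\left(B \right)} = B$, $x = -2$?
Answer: $-1253$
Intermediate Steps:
$F{\left(Z \right)} = 1$ ($F{\left(Z \right)} = \frac{2 Z}{2 Z} = 2 Z \frac{1}{2 Z} = 1$)
$p{\left(y,g \right)} = 1$
$57 \left(-22\right) + p{\left(10,13 \right)} = 57 \left(-22\right) + 1 = -1254 + 1 = -1253$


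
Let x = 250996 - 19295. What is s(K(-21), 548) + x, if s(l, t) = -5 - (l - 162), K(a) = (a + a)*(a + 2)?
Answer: 231060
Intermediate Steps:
K(a) = 2*a*(2 + a) (K(a) = (2*a)*(2 + a) = 2*a*(2 + a))
s(l, t) = 157 - l (s(l, t) = -5 - (-162 + l) = -5 + (162 - l) = 157 - l)
x = 231701
s(K(-21), 548) + x = (157 - 2*(-21)*(2 - 21)) + 231701 = (157 - 2*(-21)*(-19)) + 231701 = (157 - 1*798) + 231701 = (157 - 798) + 231701 = -641 + 231701 = 231060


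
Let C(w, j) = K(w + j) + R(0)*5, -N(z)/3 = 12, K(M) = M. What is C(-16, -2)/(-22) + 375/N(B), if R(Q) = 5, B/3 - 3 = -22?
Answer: -1417/132 ≈ -10.735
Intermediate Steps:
B = -57 (B = 9 + 3*(-22) = 9 - 66 = -57)
N(z) = -36 (N(z) = -3*12 = -36)
C(w, j) = 25 + j + w (C(w, j) = (w + j) + 5*5 = (j + w) + 25 = 25 + j + w)
C(-16, -2)/(-22) + 375/N(B) = (25 - 2 - 16)/(-22) + 375/(-36) = 7*(-1/22) + 375*(-1/36) = -7/22 - 125/12 = -1417/132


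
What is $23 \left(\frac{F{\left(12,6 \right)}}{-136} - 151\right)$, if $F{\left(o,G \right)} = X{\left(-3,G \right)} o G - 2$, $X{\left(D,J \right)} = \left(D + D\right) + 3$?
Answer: $- \frac{233657}{68} \approx -3436.1$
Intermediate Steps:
$X{\left(D,J \right)} = 3 + 2 D$ ($X{\left(D,J \right)} = 2 D + 3 = 3 + 2 D$)
$F{\left(o,G \right)} = -2 - 3 G o$ ($F{\left(o,G \right)} = \left(3 + 2 \left(-3\right)\right) o G - 2 = \left(3 - 6\right) o G - 2 = - 3 o G - 2 = - 3 G o - 2 = -2 - 3 G o$)
$23 \left(\frac{F{\left(12,6 \right)}}{-136} - 151\right) = 23 \left(\frac{-2 - 18 \cdot 12}{-136} - 151\right) = 23 \left(\left(-2 - 216\right) \left(- \frac{1}{136}\right) - 151\right) = 23 \left(\left(-218\right) \left(- \frac{1}{136}\right) - 151\right) = 23 \left(\frac{109}{68} - 151\right) = 23 \left(- \frac{10159}{68}\right) = - \frac{233657}{68}$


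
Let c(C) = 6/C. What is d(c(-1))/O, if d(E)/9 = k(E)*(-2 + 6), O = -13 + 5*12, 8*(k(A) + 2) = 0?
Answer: -72/47 ≈ -1.5319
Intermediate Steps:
k(A) = -2 (k(A) = -2 + (⅛)*0 = -2 + 0 = -2)
O = 47 (O = -13 + 60 = 47)
d(E) = -72 (d(E) = 9*(-2*(-2 + 6)) = 9*(-2*4) = 9*(-8) = -72)
d(c(-1))/O = -72/47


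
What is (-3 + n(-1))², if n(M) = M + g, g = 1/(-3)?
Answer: 169/9 ≈ 18.778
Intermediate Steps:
g = -⅓ ≈ -0.33333
n(M) = -⅓ + M (n(M) = M - ⅓ = -⅓ + M)
(-3 + n(-1))² = (-3 + (-⅓ - 1))² = (-3 - 4/3)² = (-13/3)² = 169/9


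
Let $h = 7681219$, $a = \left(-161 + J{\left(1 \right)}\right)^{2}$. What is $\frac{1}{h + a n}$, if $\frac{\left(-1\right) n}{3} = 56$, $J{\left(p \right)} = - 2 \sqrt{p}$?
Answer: $\frac{1}{3217627} \approx 3.1079 \cdot 10^{-7}$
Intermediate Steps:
$a = 26569$ ($a = \left(-161 - 2 \sqrt{1}\right)^{2} = \left(-161 - 2\right)^{2} = \left(-163\right)^{2} = 26569$)
$n = -168$ ($n = \left(-3\right) 56 = -168$)
$\frac{1}{h + a n} = \frac{1}{7681219 + 26569 \left(-168\right)} = \frac{1}{7681219 - 4463592} = \frac{1}{3217627}$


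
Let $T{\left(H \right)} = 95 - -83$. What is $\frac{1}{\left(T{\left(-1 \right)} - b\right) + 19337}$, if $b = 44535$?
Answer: $- \frac{1}{25020} \approx -3.9968 \cdot 10^{-5}$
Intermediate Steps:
$T{\left(H \right)} = 178$ ($T{\left(H \right)} = 95 + 83 = 178$)
$\frac{1}{\left(T{\left(-1 \right)} - b\right) + 19337} = \frac{1}{\left(178 - 44535\right) + 19337} = \frac{1}{-44357 + 19337} = \frac{1}{-25020} = - \frac{1}{25020}$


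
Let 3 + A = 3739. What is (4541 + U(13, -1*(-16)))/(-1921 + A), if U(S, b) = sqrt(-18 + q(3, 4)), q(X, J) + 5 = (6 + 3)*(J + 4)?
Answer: 1516/605 ≈ 2.5058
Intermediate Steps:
q(X, J) = 31 + 9*J (q(X, J) = -5 + (6 + 3)*(J + 4) = -5 + 9*(4 + J) = -5 + (36 + 9*J) = 31 + 9*J)
U(S, b) = 7 (U(S, b) = sqrt(-18 + (31 + 9*4)) = sqrt(-18 + (31 + 36)) = sqrt(-18 + 67) = sqrt(49) = 7)
A = 3736 (A = -3 + 3739 = 3736)
(4541 + U(13, -1*(-16)))/(-1921 + A) = (4541 + 7)/(-1921 + 3736) = 4548/1815 = 4548*(1/1815) = 1516/605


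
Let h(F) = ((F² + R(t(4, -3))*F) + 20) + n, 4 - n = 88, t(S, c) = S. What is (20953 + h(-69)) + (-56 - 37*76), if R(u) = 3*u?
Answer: 21954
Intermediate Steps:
n = -84 (n = 4 - 1*88 = 4 - 88 = -84)
h(F) = -64 + F² + 12*F (h(F) = ((F² + (3*4)*F) + 20) - 84 = ((F² + 12*F) + 20) - 84 = (20 + F² + 12*F) - 84 = -64 + F² + 12*F)
(20953 + h(-69)) + (-56 - 37*76) = (20953 + (-64 + (-69)² + 12*(-69))) + (-56 - 37*76) = (20953 + (-64 + 4761 - 828)) + (-56 - 2812) = (20953 + 3869) - 2868 = 24822 - 2868 = 21954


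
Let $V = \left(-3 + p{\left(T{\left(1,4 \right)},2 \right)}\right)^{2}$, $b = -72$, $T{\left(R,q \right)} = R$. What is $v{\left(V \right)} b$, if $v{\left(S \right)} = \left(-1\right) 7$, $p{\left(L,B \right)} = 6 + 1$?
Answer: $504$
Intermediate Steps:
$p{\left(L,B \right)} = 7$
$V = 16$ ($V = \left(-3 + 7\right)^{2} = 4^{2} = 16$)
$v{\left(S \right)} = -7$
$v{\left(V \right)} b = \left(-7\right) \left(-72\right) = 504$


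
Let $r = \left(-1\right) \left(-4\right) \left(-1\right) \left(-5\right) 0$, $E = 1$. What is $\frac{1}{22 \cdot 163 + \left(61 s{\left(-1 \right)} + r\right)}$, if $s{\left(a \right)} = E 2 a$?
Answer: $\frac{1}{3464} \approx 0.00028868$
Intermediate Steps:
$r = 0$ ($r = 4 \cdot 5 \cdot 0 = 4 \cdot 0 = 0$)
$s{\left(a \right)} = 2 a$ ($s{\left(a \right)} = 1 \cdot 2 a = 2 a$)
$\frac{1}{22 \cdot 163 + \left(61 s{\left(-1 \right)} + r\right)} = \frac{1}{22 \cdot 163 + \left(61 \cdot 2 \left(-1\right) + 0\right)} = \frac{1}{3586 + \left(61 \left(-2\right) + 0\right)} = \frac{1}{3586 + \left(-122 + 0\right)} = \frac{1}{3586 - 122} = \frac{1}{3464}$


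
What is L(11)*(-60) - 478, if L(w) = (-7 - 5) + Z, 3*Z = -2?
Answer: 282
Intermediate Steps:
Z = -⅔ (Z = (⅓)*(-2) = -⅔ ≈ -0.66667)
L(w) = -38/3 (L(w) = (-7 - 5) - ⅔ = -12 - ⅔ = -38/3)
L(11)*(-60) - 478 = -38/3*(-60) - 478 = 760 - 478 = 282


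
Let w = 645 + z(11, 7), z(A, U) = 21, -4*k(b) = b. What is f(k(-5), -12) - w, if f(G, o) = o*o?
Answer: -522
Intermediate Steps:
k(b) = -b/4
f(G, o) = o²
w = 666 (w = 645 + 21 = 666)
f(k(-5), -12) - w = (-12)² - 1*666 = 144 - 666 = -522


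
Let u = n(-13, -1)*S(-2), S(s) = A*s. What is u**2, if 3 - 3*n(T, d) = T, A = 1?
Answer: 1024/9 ≈ 113.78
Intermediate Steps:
n(T, d) = 1 - T/3
S(s) = s (S(s) = 1*s = s)
u = -32/3 (u = (1 - 1/3*(-13))*(-2) = (1 + 13/3)*(-2) = (16/3)*(-2) = -32/3 ≈ -10.667)
u**2 = (-32/3)**2 = 1024/9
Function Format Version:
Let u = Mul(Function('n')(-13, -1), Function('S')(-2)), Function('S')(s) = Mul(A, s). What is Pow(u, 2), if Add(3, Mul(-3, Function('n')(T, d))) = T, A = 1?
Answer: Rational(1024, 9) ≈ 113.78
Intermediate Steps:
Function('n')(T, d) = Add(1, Mul(Rational(-1, 3), T))
Function('S')(s) = s (Function('S')(s) = Mul(1, s) = s)
u = Rational(-32, 3) (u = Mul(Add(1, Mul(Rational(-1, 3), -13)), -2) = Mul(Add(1, Rational(13, 3)), -2) = Mul(Rational(16, 3), -2) = Rational(-32, 3) ≈ -10.667)
Pow(u, 2) = Pow(Rational(-32, 3), 2) = Rational(1024, 9)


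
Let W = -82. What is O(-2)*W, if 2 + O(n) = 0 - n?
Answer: 0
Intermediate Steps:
O(n) = -2 - n (O(n) = -2 + (0 - n) = -2 - n)
O(-2)*W = (-2 - 1*(-2))*(-82) = (-2 + 2)*(-82) = 0*(-82) = 0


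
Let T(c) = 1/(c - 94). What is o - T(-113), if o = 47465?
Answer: 9825256/207 ≈ 47465.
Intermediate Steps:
T(c) = 1/(-94 + c)
o - T(-113) = 47465 - 1/(-94 - 113) = 47465 - 1/(-207) = 47465 - 1*(-1/207) = 47465 + 1/207 = 9825256/207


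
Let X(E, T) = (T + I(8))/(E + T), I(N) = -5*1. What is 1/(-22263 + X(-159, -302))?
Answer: -461/10262936 ≈ -4.4919e-5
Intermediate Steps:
I(N) = -5
X(E, T) = (-5 + T)/(E + T) (X(E, T) = (T - 5)/(E + T) = (-5 + T)/(E + T))
1/(-22263 + X(-159, -302)) = 1/(-22263 + (-5 - 302)/(-159 - 302)) = 1/(-22263 - 307/(-461)) = 1/(-22263 - 1/461*(-307)) = 1/(-22263 + 307/461) = 1/(-10262936/461) = -461/10262936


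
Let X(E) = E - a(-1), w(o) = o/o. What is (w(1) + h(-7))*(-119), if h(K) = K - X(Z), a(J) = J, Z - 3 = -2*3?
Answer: 476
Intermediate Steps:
w(o) = 1
Z = -3 (Z = 3 - 2*3 = 3 - 6 = -3)
X(E) = 1 + E (X(E) = E - 1*(-1) = E + 1 = 1 + E)
h(K) = 2 + K (h(K) = K - (1 - 3) = K - 1*(-2) = K + 2 = 2 + K)
(w(1) + h(-7))*(-119) = (1 + (2 - 7))*(-119) = (1 - 5)*(-119) = -4*(-119) = 476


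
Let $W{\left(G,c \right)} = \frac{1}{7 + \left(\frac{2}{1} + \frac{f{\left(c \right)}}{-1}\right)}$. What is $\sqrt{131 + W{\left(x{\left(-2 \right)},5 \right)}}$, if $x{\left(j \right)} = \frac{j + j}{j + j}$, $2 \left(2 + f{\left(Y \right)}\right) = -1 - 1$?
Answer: $\frac{11 \sqrt{39}}{6} \approx 11.449$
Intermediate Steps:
$f{\left(Y \right)} = -3$ ($f{\left(Y \right)} = -2 + \frac{-1 - 1}{2} = -2 + \frac{1}{2} \left(-2\right) = -2 - 1 = -3$)
$x{\left(j \right)} = 1$ ($x{\left(j \right)} = \frac{2 j}{2 j} = 2 j \frac{1}{2 j} = 1$)
$W{\left(G,c \right)} = \frac{1}{12}$ ($W{\left(G,c \right)} = \frac{1}{7 + \left(\frac{2}{1} - \frac{3}{-1}\right)} = \frac{1}{7 + \left(2 \cdot 1 - -3\right)} = \frac{1}{7 + \left(2 + 3\right)} = \frac{1}{7 + 5} = \frac{1}{12}$)
$\sqrt{131 + W{\left(x{\left(-2 \right)},5 \right)}} = \sqrt{131 + \frac{1}{12}} = \sqrt{\frac{1573}{12}} = \frac{11 \sqrt{39}}{6}$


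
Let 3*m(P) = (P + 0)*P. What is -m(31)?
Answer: -961/3 ≈ -320.33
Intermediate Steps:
m(P) = P**2/3 (m(P) = ((P + 0)*P)/3 = (P*P)/3 = P**2/3)
-m(31) = -31**2/3 = -961/3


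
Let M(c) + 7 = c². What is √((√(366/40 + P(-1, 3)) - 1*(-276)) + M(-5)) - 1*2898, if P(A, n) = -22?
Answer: -2898 + √(29400 + 10*I*√1285)/10 ≈ -2880.9 + 0.10453*I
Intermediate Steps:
M(c) = -7 + c²
√((√(366/40 + P(-1, 3)) - 1*(-276)) + M(-5)) - 1*2898 = √((√(366/40 - 22) - 1*(-276)) + (-7 + (-5)²)) - 1*2898 = √((√(366*(1/40) - 22) + 276) + (-7 + 25)) - 2898 = √((√(183/20 - 22) + 276) + 18) - 2898 = √((√(-257/20) + 276) + 18) - 2898 = √((I*√1285/10 + 276) + 18) - 2898 = √((276 + I*√1285/10) + 18) - 2898 = √(294 + I*√1285/10) - 2898 = -2898 + √(294 + I*√1285/10)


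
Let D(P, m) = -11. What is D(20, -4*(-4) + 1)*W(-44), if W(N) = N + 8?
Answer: 396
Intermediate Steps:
W(N) = 8 + N
D(20, -4*(-4) + 1)*W(-44) = -11*(8 - 44) = -11*(-36) = 396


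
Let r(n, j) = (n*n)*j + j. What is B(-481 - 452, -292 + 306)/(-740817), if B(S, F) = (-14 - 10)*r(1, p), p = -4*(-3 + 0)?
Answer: 64/82313 ≈ 0.00077752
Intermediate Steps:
p = 12 (p = -4*(-3) = 12)
r(n, j) = j + j*n² (r(n, j) = n²*j + j = j*n² + j = j + j*n²)
B(S, F) = -576 (B(S, F) = (-14 - 10)*(12*(1 + 1²)) = -288*(1 + 1) = -288*2 = -24*24 = -576)
B(-481 - 452, -292 + 306)/(-740817) = -576/(-740817) = -576*(-1/740817) = 64/82313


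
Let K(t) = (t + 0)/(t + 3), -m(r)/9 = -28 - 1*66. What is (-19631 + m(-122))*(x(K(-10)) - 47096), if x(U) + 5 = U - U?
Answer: 884792285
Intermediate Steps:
m(r) = 846 (m(r) = -9*(-28 - 1*66) = -9*(-28 - 66) = -9*(-94) = 846)
K(t) = t/(3 + t)
x(U) = -5 (x(U) = -5 + (U - U) = -5 + 0 = -5)
(-19631 + m(-122))*(x(K(-10)) - 47096) = (-19631 + 846)*(-5 - 47096) = -18785*(-47101) = 884792285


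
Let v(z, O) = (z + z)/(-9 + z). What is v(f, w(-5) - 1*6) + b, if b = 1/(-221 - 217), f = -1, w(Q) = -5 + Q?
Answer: 433/2190 ≈ 0.19772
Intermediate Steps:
v(z, O) = 2*z/(-9 + z) (v(z, O) = (2*z)/(-9 + z) = 2*z/(-9 + z))
b = -1/438 (b = 1/(-438) = -1/438 ≈ -0.0022831)
v(f, w(-5) - 1*6) + b = 2*(-1)/(-9 - 1) - 1/438 = 2*(-1)/(-10) - 1/438 = 2*(-1)*(-1/10) - 1/438 = 1/5 - 1/438 = 433/2190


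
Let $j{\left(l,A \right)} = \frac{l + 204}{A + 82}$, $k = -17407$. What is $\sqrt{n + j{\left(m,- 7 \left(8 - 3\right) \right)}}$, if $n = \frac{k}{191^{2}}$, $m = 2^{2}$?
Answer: $\frac{\sqrt{318186193}}{8977} \approx 1.9871$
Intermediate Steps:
$m = 4$
$n = - \frac{17407}{36481}$ ($n = - \frac{17407}{191^{2}} = - \frac{17407}{36481} \approx -0.47715$)
$j{\left(l,A \right)} = \frac{204 + l}{82 + A}$
$\sqrt{n + j{\left(m,- 7 \left(8 - 3\right) \right)}} = \sqrt{- \frac{17407}{36481} + \frac{204 + 4}{82 - 7 \left(8 - 3\right)}} = \sqrt{- \frac{17407}{36481} + \frac{1}{82 - 35} \cdot 208} = \sqrt{- \frac{17407}{36481} + \frac{1}{47} \cdot 208} = \sqrt{- \frac{17407}{36481} + \frac{208}{47}} = \sqrt{\frac{6769919}{1714607}} = \frac{\sqrt{318186193}}{8977}$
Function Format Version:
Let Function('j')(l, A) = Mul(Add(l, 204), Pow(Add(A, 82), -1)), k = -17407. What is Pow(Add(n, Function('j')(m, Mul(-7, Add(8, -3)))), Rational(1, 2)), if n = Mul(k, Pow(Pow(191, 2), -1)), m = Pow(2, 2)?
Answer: Mul(Rational(1, 8977), Pow(318186193, Rational(1, 2))) ≈ 1.9871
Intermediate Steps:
m = 4
n = Rational(-17407, 36481) (n = Mul(-17407, Pow(Pow(191, 2), -1)) = Mul(-17407, Pow(36481, -1)) = Mul(-17407, Rational(1, 36481)) = Rational(-17407, 36481) ≈ -0.47715)
Function('j')(l, A) = Mul(Pow(Add(82, A), -1), Add(204, l)) (Function('j')(l, A) = Mul(Add(204, l), Pow(Add(82, A), -1)) = Mul(Pow(Add(82, A), -1), Add(204, l)))
Pow(Add(n, Function('j')(m, Mul(-7, Add(8, -3)))), Rational(1, 2)) = Pow(Add(Rational(-17407, 36481), Mul(Pow(Add(82, Mul(-7, Add(8, -3))), -1), Add(204, 4))), Rational(1, 2)) = Pow(Add(Rational(-17407, 36481), Mul(Pow(Add(82, Mul(-7, 5)), -1), 208)), Rational(1, 2)) = Pow(Add(Rational(-17407, 36481), Mul(Pow(Add(82, -35), -1), 208)), Rational(1, 2)) = Pow(Add(Rational(-17407, 36481), Mul(Pow(47, -1), 208)), Rational(1, 2)) = Pow(Add(Rational(-17407, 36481), Mul(Rational(1, 47), 208)), Rational(1, 2)) = Pow(Add(Rational(-17407, 36481), Rational(208, 47)), Rational(1, 2)) = Pow(Rational(6769919, 1714607), Rational(1, 2)) = Mul(Rational(1, 8977), Pow(318186193, Rational(1, 2)))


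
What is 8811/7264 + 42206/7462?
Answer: 186166033/27101984 ≈ 6.8691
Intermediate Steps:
8811/7264 + 42206/7462 = 8811*(1/7264) + 42206*(1/7462) = 8811/7264 + 21103/3731 = 186166033/27101984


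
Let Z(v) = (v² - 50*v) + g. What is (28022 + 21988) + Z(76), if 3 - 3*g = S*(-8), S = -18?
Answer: 51939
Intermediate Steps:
g = -47 (g = 1 - (-6)*(-8) = 1 - ⅓*144 = 1 - 48 = -47)
Z(v) = -47 + v² - 50*v (Z(v) = (v² - 50*v) - 47 = -47 + v² - 50*v)
(28022 + 21988) + Z(76) = (28022 + 21988) + (-47 + 76² - 50*76) = 50010 + (-47 + 5776 - 3800) = 50010 + 1929 = 51939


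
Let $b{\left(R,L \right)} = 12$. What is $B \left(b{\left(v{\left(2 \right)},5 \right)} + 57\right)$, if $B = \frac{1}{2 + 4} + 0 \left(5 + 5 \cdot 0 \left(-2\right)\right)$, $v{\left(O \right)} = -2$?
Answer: $\frac{23}{2} \approx 11.5$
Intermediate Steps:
$B = \frac{1}{6}$ ($B = \frac{1}{6} + 0 \left(5 + 5 \cdot 0\right) = \frac{1}{6} + 0 \left(5 + 0\right) = \frac{1}{6} + 0 \cdot 5 = \frac{1}{6} + 0 = \frac{1}{6} \approx 0.16667$)
$B \left(b{\left(v{\left(2 \right)},5 \right)} + 57\right) = \frac{12 + 57}{6} = \frac{1}{6} \cdot 69 = \frac{23}{2}$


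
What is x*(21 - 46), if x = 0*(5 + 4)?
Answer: 0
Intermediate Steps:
x = 0 (x = 0*9 = 0)
x*(21 - 46) = 0*(21 - 46) = 0*(-25) = 0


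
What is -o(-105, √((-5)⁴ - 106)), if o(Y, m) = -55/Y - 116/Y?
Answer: -57/35 ≈ -1.6286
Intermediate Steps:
o(Y, m) = -171/Y
-o(-105, √((-5)⁴ - 106)) = -(-171)/(-105) = -(-171)*(-1)/105 = -1*57/35 = -57/35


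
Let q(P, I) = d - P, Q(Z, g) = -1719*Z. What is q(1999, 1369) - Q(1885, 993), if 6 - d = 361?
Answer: 3237961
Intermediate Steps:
d = -355 (d = 6 - 1*361 = 6 - 361 = -355)
q(P, I) = -355 - P
q(1999, 1369) - Q(1885, 993) = (-355 - 1*1999) - (-1719)*1885 = (-355 - 1999) - 1*(-3240315) = -2354 + 3240315 = 3237961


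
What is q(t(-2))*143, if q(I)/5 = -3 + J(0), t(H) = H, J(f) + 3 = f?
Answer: -4290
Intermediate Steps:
J(f) = -3 + f
q(I) = -30 (q(I) = 5*(-3 + (-3 + 0)) = 5*(-3 - 3) = 5*(-6) = -30)
q(t(-2))*143 = -30*143 = -4290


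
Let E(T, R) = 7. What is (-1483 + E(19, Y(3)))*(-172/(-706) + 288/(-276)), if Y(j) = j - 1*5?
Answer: 9585144/8119 ≈ 1180.6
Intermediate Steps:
Y(j) = -5 + j (Y(j) = j - 5 = -5 + j)
(-1483 + E(19, Y(3)))*(-172/(-706) + 288/(-276)) = (-1483 + 7)*(-172/(-706) + 288/(-276)) = -1476*(-172*(-1/706) + 288*(-1/276)) = -1476*(86/353 - 24/23) = -1476*(-6494/8119) = 9585144/8119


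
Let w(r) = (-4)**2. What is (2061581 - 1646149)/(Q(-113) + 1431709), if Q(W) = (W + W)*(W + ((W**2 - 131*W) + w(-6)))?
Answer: -415432/4777641 ≈ -0.086953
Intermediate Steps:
w(r) = 16
Q(W) = 2*W*(16 + W**2 - 130*W) (Q(W) = (W + W)*(W + ((W**2 - 131*W) + 16)) = (2*W)*(W + (16 + W**2 - 131*W)) = (2*W)*(16 + W**2 - 130*W) = 2*W*(16 + W**2 - 130*W))
(2061581 - 1646149)/(Q(-113) + 1431709) = (2061581 - 1646149)/(2*(-113)*(16 + (-113)**2 - 130*(-113)) + 1431709) = 415432/(2*(-113)*(16 + 12769 + 14690) + 1431709) = 415432/(2*(-113)*27475 + 1431709) = 415432/(-6209350 + 1431709) = 415432/(-4777641) = 415432*(-1/4777641) = -415432/4777641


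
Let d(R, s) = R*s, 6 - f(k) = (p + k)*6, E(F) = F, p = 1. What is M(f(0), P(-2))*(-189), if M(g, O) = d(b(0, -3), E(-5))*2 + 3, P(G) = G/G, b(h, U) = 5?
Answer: 8883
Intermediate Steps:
f(k) = -6*k (f(k) = 6 - (1 + k)*6 = 6 - (6 + 6*k) = 6 + (-6 - 6*k) = -6*k)
P(G) = 1
M(g, O) = -47 (M(g, O) = (5*(-5))*2 + 3 = -25*2 + 3 = -50 + 3 = -47)
M(f(0), P(-2))*(-189) = -47*(-189) = 8883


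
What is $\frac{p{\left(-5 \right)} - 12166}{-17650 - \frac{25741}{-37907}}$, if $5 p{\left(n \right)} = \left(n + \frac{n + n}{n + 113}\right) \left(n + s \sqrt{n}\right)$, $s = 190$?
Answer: $\frac{24893109923}{36127771686} + \frac{198064075 i \sqrt{5}}{18063885843} \approx 0.68903 + 0.024518 i$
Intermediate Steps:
$p{\left(n \right)} = \frac{\left(n + 190 \sqrt{n}\right) \left(n + \frac{2 n}{113 + n}\right)}{5}$ ($p{\left(n \right)} = \frac{\left(n + \frac{n + n}{n + 113}\right) \left(n + 190 \sqrt{n}\right)}{5} = \frac{\left(n + \frac{2 n}{113 + n}\right) \left(n + 190 \sqrt{n}\right)}{5} = \frac{\left(n + 190 \sqrt{n}\right) \left(n + \frac{2 n}{113 + n}\right)}{5}$)
$\frac{p{\left(-5 \right)} - 12166}{-17650 - \frac{25741}{-37907}} = \frac{\frac{\left(-5\right)^{3} + 115 \left(-5\right)^{2} + 190 \left(-5\right)^{\frac{5}{2}} + 21850 \left(-5\right)^{\frac{3}{2}}}{5 \left(113 - 5\right)} - 12166}{-17650 - \frac{25741}{-37907}} = \frac{\frac{-125 + 115 \cdot 25 + 190 \cdot 25 i \sqrt{5} + 21850 \left(- 5 i \sqrt{5}\right)}{5 \cdot 108} - 12166}{-17650 - - \frac{25741}{37907}} = \frac{\frac{1}{5} \cdot \frac{1}{108} \left(-125 + 2875 + 4750 i \sqrt{5} - 109250 i \sqrt{5}\right) - 12166}{-17650 + \frac{25741}{37907}} = \frac{\frac{1}{5} \cdot \frac{1}{108} \left(2750 - 104500 i \sqrt{5}\right) - 12166}{- \frac{669032809}{37907}} = \left(\left(\frac{275}{54} - \frac{5225 i \sqrt{5}}{27}\right) - 12166\right) \left(- \frac{37907}{669032809}\right) = \left(- \frac{656689}{54} - \frac{5225 i \sqrt{5}}{27}\right) \left(- \frac{37907}{669032809}\right) = \frac{24893109923}{36127771686} + \frac{198064075 i \sqrt{5}}{18063885843}$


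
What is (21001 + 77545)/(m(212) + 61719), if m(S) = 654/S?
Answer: 10445876/6542541 ≈ 1.5966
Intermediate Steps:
(21001 + 77545)/(m(212) + 61719) = (21001 + 77545)/(654/212 + 61719) = 98546/(654*(1/212) + 61719) = 98546/(327/106 + 61719) = 98546/(6542541/106) = 98546*(106/6542541) = 10445876/6542541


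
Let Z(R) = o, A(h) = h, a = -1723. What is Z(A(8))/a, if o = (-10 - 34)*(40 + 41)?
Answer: 3564/1723 ≈ 2.0685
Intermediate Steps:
o = -3564 (o = -44*81 = -3564)
Z(R) = -3564
Z(A(8))/a = -3564/(-1723) = -3564*(-1/1723) = 3564/1723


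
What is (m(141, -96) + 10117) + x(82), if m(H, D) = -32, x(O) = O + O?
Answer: 10249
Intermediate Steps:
x(O) = 2*O
(m(141, -96) + 10117) + x(82) = (-32 + 10117) + 2*82 = 10085 + 164 = 10249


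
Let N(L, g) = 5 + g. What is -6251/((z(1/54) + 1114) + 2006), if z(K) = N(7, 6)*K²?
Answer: -387828/193573 ≈ -2.0035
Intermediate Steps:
z(K) = 11*K² (z(K) = (5 + 6)*K² = 11*K²)
-6251/((z(1/54) + 1114) + 2006) = -6251/((11*(1/54)² + 1114) + 2006) = -6251/((11*(1/2916) + 1114) + 2006) = -6251/((11/2916 + 1114) + 2006) = -6251/(3248435/2916 + 2006) = -6251/9097931/2916 = -6251*2916/9097931 = -387828/193573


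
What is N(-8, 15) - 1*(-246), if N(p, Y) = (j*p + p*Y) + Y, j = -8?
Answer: 205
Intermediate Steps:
N(p, Y) = Y - 8*p + Y*p (N(p, Y) = (-8*p + p*Y) + Y = (-8*p + Y*p) + Y = Y - 8*p + Y*p)
N(-8, 15) - 1*(-246) = (15 - 8*(-8) + 15*(-8)) - 1*(-246) = (15 + 64 - 120) + 246 = -41 + 246 = 205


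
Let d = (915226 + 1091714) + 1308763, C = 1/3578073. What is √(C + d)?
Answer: 4*√2653102526636482710/3578073 ≈ 1820.9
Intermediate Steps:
C = 1/3578073 ≈ 2.7948e-7
d = 3315703 (d = 2006940 + 1308763 = 3315703)
√(C + d) = √(1/3578073 + 3315703) = √(11863827380320/3578073) = 4*√2653102526636482710/3578073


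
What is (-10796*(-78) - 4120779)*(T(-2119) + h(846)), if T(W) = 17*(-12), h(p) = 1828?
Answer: -5324594184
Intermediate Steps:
T(W) = -204
(-10796*(-78) - 4120779)*(T(-2119) + h(846)) = (-10796*(-78) - 4120779)*(-204 + 1828) = (842088 - 4120779)*1624 = -3278691*1624 = -5324594184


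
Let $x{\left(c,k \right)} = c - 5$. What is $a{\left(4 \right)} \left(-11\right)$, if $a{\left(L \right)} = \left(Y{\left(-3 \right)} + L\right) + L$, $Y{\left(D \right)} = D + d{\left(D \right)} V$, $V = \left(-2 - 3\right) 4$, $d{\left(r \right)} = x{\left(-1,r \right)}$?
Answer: $-1375$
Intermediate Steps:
$x{\left(c,k \right)} = -5 + c$ ($x{\left(c,k \right)} = c - 5 = -5 + c$)
$d{\left(r \right)} = -6$ ($d{\left(r \right)} = -5 - 1 = -6$)
$V = -20$ ($V = \left(-5\right) 4 = -20$)
$Y{\left(D \right)} = 120 + D$ ($Y{\left(D \right)} = D - -120 = D + 120 = 120 + D$)
$a{\left(L \right)} = 117 + 2 L$ ($a{\left(L \right)} = \left(\left(120 - 3\right) + L\right) + L = \left(117 + L\right) + L = 117 + 2 L$)
$a{\left(4 \right)} \left(-11\right) = \left(117 + 2 \cdot 4\right) \left(-11\right) = \left(117 + 8\right) \left(-11\right) = 125 \left(-11\right) = -1375$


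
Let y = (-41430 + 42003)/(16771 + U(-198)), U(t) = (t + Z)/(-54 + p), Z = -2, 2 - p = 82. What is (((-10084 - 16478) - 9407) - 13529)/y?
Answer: -55623723986/38391 ≈ -1.4489e+6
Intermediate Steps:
p = -80 (p = 2 - 1*82 = 2 - 82 = -80)
U(t) = 1/67 - t/134 (U(t) = (t - 2)/(-54 - 80) = (-2 + t)/(-134) = (-2 + t)*(-1/134) = 1/67 - t/134)
y = 38391/1123757 (y = (-41430 + 42003)/(16771 + (1/67 - 1/134*(-198))) = 573/(16771 + (1/67 + 99/67)) = 573/(16771 + 100/67) = 573/(1123757/67) = 573*(67/1123757) = 38391/1123757 ≈ 0.034163)
(((-10084 - 16478) - 9407) - 13529)/y = (((-10084 - 16478) - 9407) - 13529)/(38391/1123757) = ((-26562 - 9407) - 13529)*(1123757/38391) = (-35969 - 13529)*(1123757/38391) = -49498*1123757/38391 = -55623723986/38391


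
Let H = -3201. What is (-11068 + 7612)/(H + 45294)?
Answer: -128/1559 ≈ -0.082104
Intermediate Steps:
(-11068 + 7612)/(H + 45294) = (-11068 + 7612)/(-3201 + 45294) = -3456/42093 = -3456*1/42093 = -128/1559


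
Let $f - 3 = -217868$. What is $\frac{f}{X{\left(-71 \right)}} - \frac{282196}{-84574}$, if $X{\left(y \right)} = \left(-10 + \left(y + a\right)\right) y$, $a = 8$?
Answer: $- \frac{8481546321}{219173521} \approx -38.698$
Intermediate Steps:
$f = -217865$ ($f = 3 - 217868 = -217865$)
$X{\left(y \right)} = y \left(-2 + y\right)$ ($X{\left(y \right)} = \left(-10 + \left(y + 8\right)\right) y = \left(-10 + \left(8 + y\right)\right) y = \left(-2 + y\right) y = y \left(-2 + y\right)$)
$\frac{f}{X{\left(-71 \right)}} - \frac{282196}{-84574} = - \frac{217865}{\left(-71\right) \left(-2 - 71\right)} - \frac{282196}{-84574} = - \frac{217865}{\left(-71\right) \left(-73\right)} - - \frac{141098}{42287} = - \frac{217865}{5183} + \frac{141098}{42287} = - \frac{8481546321}{219173521}$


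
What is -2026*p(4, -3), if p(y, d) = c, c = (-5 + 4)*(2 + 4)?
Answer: 12156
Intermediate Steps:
c = -6 (c = -1*6 = -6)
p(y, d) = -6
-2026*p(4, -3) = -2026*(-6) = 12156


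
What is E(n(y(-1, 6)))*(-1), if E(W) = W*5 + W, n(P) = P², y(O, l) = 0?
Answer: 0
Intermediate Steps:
E(W) = 6*W (E(W) = 5*W + W = 6*W)
E(n(y(-1, 6)))*(-1) = (6*0²)*(-1) = (6*0)*(-1) = 0*(-1) = 0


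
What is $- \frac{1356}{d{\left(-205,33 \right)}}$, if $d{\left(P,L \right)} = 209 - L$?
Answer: $- \frac{339}{44} \approx -7.7045$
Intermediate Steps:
$- \frac{1356}{d{\left(-205,33 \right)}} = - \frac{1356}{209 - 33} = - \frac{1356}{176} = \left(-1356\right) \frac{1}{176} = - \frac{339}{44}$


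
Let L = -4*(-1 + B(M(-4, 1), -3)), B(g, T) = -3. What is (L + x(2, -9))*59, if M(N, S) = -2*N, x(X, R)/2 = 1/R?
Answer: 8378/9 ≈ 930.89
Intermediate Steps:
x(X, R) = 2/R
L = 16 (L = -4*(-1 - 3) = -4*(-4) = 16)
(L + x(2, -9))*59 = (16 + 2/(-9))*59 = (16 + 2*(-1/9))*59 = (16 - 2/9)*59 = (142/9)*59 = 8378/9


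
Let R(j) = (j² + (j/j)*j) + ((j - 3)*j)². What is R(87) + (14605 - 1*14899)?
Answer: 53414226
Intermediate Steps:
R(j) = j + j² + j²*(-3 + j)² (R(j) = (j² + 1*j) + ((-3 + j)*j)² = (j² + j) + (j*(-3 + j))² = (j + j²) + j²*(-3 + j)² = j + j² + j²*(-3 + j)²)
R(87) + (14605 - 1*14899) = 87*(1 + 87 + 87*(-3 + 87)²) + (14605 - 1*14899) = 87*(1 + 87 + 87*84²) + (14605 - 14899) = 87*(1 + 87 + 87*7056) - 294 = 87*(1 + 87 + 613872) - 294 = 87*613960 - 294 = 53414520 - 294 = 53414226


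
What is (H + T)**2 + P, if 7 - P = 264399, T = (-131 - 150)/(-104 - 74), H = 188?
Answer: -7238271103/31684 ≈ -2.2845e+5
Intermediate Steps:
T = 281/178 (T = -281/(-178) = -281*(-1/178) = 281/178 ≈ 1.5787)
P = -264392 (P = 7 - 1*264399 = 7 - 264399 = -264392)
(H + T)**2 + P = (188 + 281/178)**2 - 264392 = (33745/178)**2 - 264392 = 1138725025/31684 - 264392 = -7238271103/31684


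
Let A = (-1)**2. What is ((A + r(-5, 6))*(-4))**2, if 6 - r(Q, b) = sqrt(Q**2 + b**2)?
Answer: 1760 - 224*sqrt(61) ≈ 10.504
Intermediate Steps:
A = 1
r(Q, b) = 6 - sqrt(Q**2 + b**2)
((A + r(-5, 6))*(-4))**2 = ((1 + (6 - sqrt((-5)**2 + 6**2)))*(-4))**2 = ((1 + (6 - sqrt(25 + 36)))*(-4))**2 = ((1 + (6 - sqrt(61)))*(-4))**2 = ((7 - sqrt(61))*(-4))**2 = (-28 + 4*sqrt(61))**2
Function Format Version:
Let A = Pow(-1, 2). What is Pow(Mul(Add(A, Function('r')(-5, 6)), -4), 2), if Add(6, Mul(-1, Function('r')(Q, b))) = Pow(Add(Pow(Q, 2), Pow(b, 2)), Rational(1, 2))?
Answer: Add(1760, Mul(-224, Pow(61, Rational(1, 2)))) ≈ 10.504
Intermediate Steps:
A = 1
Function('r')(Q, b) = Add(6, Mul(-1, Pow(Add(Pow(Q, 2), Pow(b, 2)), Rational(1, 2))))
Pow(Mul(Add(A, Function('r')(-5, 6)), -4), 2) = Pow(Mul(Add(1, Add(6, Mul(-1, Pow(Add(Pow(-5, 2), Pow(6, 2)), Rational(1, 2))))), -4), 2) = Pow(Mul(Add(1, Add(6, Mul(-1, Pow(Add(25, 36), Rational(1, 2))))), -4), 2) = Pow(Mul(Add(1, Add(6, Mul(-1, Pow(61, Rational(1, 2))))), -4), 2) = Pow(Mul(Add(7, Mul(-1, Pow(61, Rational(1, 2)))), -4), 2) = Pow(Add(-28, Mul(4, Pow(61, Rational(1, 2)))), 2)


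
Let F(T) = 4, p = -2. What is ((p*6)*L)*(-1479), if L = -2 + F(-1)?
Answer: 35496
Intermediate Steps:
L = 2 (L = -2 + 4 = 2)
((p*6)*L)*(-1479) = (-2*6*2)*(-1479) = -12*2*(-1479) = -24*(-1479) = 35496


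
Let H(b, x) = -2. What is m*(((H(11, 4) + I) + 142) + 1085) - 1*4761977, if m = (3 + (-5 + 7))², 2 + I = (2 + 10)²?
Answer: -4727802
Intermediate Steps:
I = 142 (I = -2 + (2 + 10)² = -2 + 12² = -2 + 144 = 142)
m = 25 (m = (3 + 2)² = 5² = 25)
m*(((H(11, 4) + I) + 142) + 1085) - 1*4761977 = 25*(((-2 + 142) + 142) + 1085) - 1*4761977 = 25*((140 + 142) + 1085) - 4761977 = 25*(282 + 1085) - 4761977 = 25*1367 - 4761977 = 34175 - 4761977 = -4727802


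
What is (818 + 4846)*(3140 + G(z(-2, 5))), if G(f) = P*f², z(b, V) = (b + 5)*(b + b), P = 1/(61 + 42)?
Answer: 1832666496/103 ≈ 1.7793e+7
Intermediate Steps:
P = 1/103 ≈ 0.0097087
z(b, V) = 2*b*(5 + b) (z(b, V) = (5 + b)*(2*b) = 2*b*(5 + b))
G(f) = f²/103
(818 + 4846)*(3140 + G(z(-2, 5))) = (818 + 4846)*(3140 + (2*(-2)*(5 - 2))²/103) = 5664*(3140 + (2*(-2)*3)²/103) = 5664*(3140 + (1/103)*(-12)²) = 5664*(3140 + (1/103)*144) = 5664*(3140 + 144/103) = 5664*(323564/103) = 1832666496/103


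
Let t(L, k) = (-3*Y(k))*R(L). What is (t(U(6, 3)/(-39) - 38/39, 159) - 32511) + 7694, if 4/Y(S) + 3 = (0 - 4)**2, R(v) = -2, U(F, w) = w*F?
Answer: -322597/13 ≈ -24815.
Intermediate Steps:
U(F, w) = F*w
Y(S) = 4/13 (Y(S) = 4/(-3 + (0 - 4)**2) = 4/(-3 + (-4)**2) = 4/(-3 + 16) = 4/13)
t(L, k) = 24/13 (t(L, k) = -3*4/13*(-2) = -12/13*(-2) = 24/13)
(t(U(6, 3)/(-39) - 38/39, 159) - 32511) + 7694 = (24/13 - 32511) + 7694 = -422619/13 + 7694 = -322597/13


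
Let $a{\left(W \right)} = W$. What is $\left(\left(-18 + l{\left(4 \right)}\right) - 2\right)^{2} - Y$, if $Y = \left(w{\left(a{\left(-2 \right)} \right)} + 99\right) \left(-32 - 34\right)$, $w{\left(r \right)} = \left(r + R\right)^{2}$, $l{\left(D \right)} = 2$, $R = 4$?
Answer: $7122$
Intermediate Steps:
$w{\left(r \right)} = \left(4 + r\right)^{2}$ ($w{\left(r \right)} = \left(r + 4\right)^{2} = \left(4 + r\right)^{2}$)
$Y = -6798$ ($Y = \left(\left(4 - 2\right)^{2} + 99\right) \left(-32 - 34\right) = \left(2^{2} + 99\right) \left(-32 - 34\right) = \left(4 + 99\right) \left(-66\right) = 103 \left(-66\right) = -6798$)
$\left(\left(-18 + l{\left(4 \right)}\right) - 2\right)^{2} - Y = \left(\left(-18 + 2\right) - 2\right)^{2} - -6798 = \left(-16 - 2\right)^{2} + 6798 = \left(-18\right)^{2} + 6798 = 324 + 6798 = 7122$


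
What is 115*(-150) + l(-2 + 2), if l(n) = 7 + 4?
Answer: -17239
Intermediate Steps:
l(n) = 11
115*(-150) + l(-2 + 2) = 115*(-150) + 11 = -17250 + 11 = -17239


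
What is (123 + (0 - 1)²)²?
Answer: 15376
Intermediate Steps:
(123 + (0 - 1)²)² = (123 + (-1)²)² = (123 + 1)² = 124² = 15376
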